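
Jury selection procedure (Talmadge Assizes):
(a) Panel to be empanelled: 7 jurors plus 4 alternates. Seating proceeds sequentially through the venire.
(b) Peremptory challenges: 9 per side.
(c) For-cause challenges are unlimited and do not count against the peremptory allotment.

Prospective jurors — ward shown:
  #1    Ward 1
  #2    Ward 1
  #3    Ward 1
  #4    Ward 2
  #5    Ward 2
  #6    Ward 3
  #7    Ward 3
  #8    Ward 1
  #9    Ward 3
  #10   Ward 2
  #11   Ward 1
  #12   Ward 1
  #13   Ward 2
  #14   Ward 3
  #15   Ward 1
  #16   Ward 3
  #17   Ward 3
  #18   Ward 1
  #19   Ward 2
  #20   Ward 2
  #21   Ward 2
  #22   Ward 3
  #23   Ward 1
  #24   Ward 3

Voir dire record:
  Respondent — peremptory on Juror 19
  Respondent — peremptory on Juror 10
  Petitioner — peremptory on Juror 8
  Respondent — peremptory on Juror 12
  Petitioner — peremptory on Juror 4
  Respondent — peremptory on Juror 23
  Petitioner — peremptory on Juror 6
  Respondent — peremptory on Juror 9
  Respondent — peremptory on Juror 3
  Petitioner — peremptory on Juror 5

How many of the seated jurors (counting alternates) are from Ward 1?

Removed: #3, #4, #5, #6, #8, #9, #10, #12, #19, #23.
Seated (11 incl. alternates): #1, #2, #7, #11, #13, #14, #15, #16, #17, #18, #20.
Of those, in Ward 1: #1, #2, #11, #15, #18 → 5.

5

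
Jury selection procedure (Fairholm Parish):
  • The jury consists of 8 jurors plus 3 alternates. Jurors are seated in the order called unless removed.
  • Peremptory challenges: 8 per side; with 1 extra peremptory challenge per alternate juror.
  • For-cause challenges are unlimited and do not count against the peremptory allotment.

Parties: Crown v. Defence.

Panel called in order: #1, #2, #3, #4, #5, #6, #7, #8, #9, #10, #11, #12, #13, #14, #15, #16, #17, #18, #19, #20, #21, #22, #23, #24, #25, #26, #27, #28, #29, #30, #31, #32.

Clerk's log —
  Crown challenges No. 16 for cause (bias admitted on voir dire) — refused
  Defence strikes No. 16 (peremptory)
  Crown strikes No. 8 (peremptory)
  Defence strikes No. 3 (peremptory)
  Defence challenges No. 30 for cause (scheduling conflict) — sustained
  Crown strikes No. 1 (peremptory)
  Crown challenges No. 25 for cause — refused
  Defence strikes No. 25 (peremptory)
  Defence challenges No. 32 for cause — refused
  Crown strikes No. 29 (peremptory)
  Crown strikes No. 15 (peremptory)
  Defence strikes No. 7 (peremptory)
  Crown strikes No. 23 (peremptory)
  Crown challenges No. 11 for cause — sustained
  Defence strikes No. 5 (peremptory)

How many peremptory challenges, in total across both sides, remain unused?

Crown allotment: 8 base + 1 × 3 alternates = 11. Defence allotment: 8 base + 1 × 3 alternates = 11.
Crown peremptories used: #8, #1, #29, #15, #23 — 5 (for-cause on #16, #25, #11 don't count).
Defence peremptories used: #16, #3, #25, #7, #5 — 5 (for-cause on #30, #32 don't count).
Remaining: (11 − 5) + (11 − 5) = 12.

12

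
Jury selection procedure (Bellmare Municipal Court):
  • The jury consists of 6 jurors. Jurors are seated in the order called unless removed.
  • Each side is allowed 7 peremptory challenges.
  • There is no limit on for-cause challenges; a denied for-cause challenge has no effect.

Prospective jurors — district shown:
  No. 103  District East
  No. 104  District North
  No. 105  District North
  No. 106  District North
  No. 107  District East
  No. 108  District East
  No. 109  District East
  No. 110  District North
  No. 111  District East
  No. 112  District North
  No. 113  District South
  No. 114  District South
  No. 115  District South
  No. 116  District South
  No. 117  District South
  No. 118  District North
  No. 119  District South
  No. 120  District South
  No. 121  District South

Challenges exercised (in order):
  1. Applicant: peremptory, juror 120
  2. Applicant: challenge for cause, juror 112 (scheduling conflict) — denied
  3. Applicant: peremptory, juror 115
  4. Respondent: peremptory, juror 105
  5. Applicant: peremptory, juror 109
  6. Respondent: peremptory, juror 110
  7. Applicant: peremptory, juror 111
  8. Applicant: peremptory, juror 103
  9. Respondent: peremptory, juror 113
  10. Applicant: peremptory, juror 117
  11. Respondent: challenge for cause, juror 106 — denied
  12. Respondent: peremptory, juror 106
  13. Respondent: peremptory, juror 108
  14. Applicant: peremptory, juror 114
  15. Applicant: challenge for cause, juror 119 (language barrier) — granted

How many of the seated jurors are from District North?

3

Removed: #103, #105, #106, #108, #109, #110, #111, #113, #114, #115, #117, #119, #120.
Seated jurors 1–6: #104, #107, #112, #116, #118, #121.
Of those, in District North: #104, #112, #118 → 3.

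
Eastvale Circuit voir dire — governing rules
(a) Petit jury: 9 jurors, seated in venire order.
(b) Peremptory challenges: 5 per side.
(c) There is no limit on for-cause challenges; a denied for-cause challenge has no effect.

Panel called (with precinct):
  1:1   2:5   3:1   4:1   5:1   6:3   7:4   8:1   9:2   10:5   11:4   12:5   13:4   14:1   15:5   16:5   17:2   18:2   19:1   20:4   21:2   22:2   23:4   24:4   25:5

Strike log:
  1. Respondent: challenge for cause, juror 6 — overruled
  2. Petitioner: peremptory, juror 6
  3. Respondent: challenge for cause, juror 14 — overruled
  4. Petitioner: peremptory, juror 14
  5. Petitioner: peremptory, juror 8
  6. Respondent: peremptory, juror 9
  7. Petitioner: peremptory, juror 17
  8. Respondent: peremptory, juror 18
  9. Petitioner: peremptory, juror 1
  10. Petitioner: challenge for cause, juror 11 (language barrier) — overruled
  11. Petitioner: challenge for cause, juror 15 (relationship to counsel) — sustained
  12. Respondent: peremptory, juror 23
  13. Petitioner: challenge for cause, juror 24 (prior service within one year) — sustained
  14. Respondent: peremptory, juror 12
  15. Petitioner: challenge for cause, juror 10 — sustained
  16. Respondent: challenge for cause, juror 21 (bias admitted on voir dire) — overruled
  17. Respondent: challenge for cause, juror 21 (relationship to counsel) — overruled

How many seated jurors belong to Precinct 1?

Removed: #1, #6, #8, #9, #10, #12, #14, #15, #17, #18, #23, #24.
Seated jurors 1–9: #2, #3, #4, #5, #7, #11, #13, #16, #19.
Of those, in Precinct 1: #3, #4, #5, #19 → 4.

4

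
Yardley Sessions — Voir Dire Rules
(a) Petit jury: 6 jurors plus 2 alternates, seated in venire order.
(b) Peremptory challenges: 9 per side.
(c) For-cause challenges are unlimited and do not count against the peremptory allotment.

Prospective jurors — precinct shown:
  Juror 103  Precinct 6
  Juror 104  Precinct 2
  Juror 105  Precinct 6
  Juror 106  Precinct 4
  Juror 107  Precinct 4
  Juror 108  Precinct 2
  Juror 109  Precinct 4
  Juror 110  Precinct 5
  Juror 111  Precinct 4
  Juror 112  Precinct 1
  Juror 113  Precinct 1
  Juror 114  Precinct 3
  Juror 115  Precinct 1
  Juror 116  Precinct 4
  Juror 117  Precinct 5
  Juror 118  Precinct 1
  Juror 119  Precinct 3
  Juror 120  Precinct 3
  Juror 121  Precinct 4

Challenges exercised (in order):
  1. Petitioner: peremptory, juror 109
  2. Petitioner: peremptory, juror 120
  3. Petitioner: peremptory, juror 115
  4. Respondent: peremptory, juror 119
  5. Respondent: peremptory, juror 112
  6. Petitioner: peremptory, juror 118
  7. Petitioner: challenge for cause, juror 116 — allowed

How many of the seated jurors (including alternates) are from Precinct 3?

0

Removed: #109, #112, #115, #116, #118, #119, #120.
Seated (8 incl. alternates): #103, #104, #105, #106, #107, #108, #110, #111.
None of those are in Precinct 3 → 0.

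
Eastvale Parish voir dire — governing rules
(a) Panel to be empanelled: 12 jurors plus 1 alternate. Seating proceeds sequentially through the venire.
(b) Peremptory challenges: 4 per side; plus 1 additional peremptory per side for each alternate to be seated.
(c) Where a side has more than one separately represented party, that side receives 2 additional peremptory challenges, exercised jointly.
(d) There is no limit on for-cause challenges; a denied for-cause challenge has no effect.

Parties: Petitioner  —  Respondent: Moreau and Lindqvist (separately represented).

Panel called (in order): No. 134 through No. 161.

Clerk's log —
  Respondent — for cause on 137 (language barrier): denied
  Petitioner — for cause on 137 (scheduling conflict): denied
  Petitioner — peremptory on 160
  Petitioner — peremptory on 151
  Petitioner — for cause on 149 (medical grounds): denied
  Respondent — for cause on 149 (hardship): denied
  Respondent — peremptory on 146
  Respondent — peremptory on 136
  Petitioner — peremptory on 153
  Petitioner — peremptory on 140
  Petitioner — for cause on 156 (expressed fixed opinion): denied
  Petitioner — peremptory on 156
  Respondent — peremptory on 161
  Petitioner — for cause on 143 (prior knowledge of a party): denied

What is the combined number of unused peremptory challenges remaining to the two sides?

4

Petitioner allotment: 4 base + 1 × 1 alternate = 5. Respondent allotment: 4 base + 1 × 1 alternate + 2 multi-party = 7.
Petitioner peremptories used: #160, #151, #153, #140, #156 — 5 (for-cause on #137, #149, #156, #143 don't count).
Respondent peremptories used: #146, #136, #161 — 3 (for-cause on #137, #149 don't count).
Remaining: (5 − 5) + (7 − 3) = 4.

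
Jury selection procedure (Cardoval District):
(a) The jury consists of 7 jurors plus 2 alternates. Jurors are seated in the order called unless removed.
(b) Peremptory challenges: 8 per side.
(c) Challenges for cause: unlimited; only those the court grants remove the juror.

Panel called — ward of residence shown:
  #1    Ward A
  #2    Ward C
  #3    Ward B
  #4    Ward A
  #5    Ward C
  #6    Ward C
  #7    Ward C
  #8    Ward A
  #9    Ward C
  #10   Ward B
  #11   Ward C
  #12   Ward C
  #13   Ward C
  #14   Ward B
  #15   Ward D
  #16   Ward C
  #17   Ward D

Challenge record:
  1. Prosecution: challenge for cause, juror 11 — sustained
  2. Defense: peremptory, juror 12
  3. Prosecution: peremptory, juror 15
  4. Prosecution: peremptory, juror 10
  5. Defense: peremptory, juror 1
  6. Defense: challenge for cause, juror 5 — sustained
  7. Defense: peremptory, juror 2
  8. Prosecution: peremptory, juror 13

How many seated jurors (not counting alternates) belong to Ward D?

Removed: #1, #2, #5, #10, #11, #12, #13, #15.
Seated jurors 1–7: #3, #4, #6, #7, #8, #9, #14 (alternates #16, #17 not counted).
None of those are in Ward D → 0.

0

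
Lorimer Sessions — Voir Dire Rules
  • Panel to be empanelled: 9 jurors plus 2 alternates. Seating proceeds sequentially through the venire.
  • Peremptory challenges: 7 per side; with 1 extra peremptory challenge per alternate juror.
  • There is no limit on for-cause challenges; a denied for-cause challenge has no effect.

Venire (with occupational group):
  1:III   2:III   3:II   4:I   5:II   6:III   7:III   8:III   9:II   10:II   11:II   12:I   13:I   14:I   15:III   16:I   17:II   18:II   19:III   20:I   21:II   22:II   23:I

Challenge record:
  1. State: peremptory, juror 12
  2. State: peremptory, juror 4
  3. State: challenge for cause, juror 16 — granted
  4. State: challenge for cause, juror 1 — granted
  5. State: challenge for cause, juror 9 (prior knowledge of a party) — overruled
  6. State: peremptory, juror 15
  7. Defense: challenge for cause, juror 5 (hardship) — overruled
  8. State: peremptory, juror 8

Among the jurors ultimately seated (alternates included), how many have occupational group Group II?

Removed: #1, #4, #8, #12, #15, #16.
Seated (11 incl. alternates): #2, #3, #5, #6, #7, #9, #10, #11, #13, #14, #17.
Of those, in Group II: #3, #5, #9, #10, #11, #17 → 6.

6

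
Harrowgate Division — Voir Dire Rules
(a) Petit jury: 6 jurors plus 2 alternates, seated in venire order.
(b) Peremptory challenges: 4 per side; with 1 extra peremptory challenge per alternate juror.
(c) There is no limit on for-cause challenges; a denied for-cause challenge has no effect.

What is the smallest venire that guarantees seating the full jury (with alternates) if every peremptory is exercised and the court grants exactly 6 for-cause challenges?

Seats to fill: 6 + 2 alternates = 8.
Peremptories: 4 + 1×2 = 6 per side × 2 sides = 12.
For-cause removals: 6.
Minimum venire: 8 + 12 + 6 = 26.

26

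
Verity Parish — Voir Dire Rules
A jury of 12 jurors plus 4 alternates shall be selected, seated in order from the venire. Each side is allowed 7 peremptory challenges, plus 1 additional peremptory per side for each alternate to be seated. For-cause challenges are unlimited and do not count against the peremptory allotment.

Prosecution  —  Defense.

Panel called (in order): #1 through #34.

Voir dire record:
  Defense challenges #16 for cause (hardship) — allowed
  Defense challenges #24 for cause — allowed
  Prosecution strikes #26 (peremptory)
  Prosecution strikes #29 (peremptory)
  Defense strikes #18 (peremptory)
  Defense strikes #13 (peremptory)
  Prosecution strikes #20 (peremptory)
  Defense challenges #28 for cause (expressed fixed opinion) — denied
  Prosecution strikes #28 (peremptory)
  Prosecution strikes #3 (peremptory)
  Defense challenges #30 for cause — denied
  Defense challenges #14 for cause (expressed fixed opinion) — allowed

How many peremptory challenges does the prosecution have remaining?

6

Prosecution allotment: 7 base + 1 × 4 alternates = 11.
Prosecution peremptories used: #26, #29, #20, #28, #3 — 5.
Remaining: 11 − 5 = 6.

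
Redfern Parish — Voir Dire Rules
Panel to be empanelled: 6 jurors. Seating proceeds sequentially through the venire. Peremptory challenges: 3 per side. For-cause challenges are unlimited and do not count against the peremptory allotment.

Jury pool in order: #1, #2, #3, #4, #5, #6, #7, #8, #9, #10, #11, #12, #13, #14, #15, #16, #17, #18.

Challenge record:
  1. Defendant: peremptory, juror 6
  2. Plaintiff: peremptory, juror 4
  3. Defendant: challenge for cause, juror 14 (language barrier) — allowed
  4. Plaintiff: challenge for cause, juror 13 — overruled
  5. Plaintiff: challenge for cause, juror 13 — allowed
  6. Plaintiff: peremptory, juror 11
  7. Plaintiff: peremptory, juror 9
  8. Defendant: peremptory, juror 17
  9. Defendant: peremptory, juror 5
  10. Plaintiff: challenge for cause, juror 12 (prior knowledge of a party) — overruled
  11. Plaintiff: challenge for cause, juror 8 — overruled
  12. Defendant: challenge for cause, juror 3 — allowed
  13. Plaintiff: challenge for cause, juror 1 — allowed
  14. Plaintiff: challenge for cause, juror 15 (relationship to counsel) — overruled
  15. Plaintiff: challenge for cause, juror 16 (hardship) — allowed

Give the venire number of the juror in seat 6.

Removed: #1, #3, #4, #5, #6, #9, #11, #13, #14, #16, #17. (#8, #12, #15 stay — for-cause denied.)
Seating in order: seats 1–6 → #2, #7, #8, #10, #12, #15.
So seat 6 is #15.

15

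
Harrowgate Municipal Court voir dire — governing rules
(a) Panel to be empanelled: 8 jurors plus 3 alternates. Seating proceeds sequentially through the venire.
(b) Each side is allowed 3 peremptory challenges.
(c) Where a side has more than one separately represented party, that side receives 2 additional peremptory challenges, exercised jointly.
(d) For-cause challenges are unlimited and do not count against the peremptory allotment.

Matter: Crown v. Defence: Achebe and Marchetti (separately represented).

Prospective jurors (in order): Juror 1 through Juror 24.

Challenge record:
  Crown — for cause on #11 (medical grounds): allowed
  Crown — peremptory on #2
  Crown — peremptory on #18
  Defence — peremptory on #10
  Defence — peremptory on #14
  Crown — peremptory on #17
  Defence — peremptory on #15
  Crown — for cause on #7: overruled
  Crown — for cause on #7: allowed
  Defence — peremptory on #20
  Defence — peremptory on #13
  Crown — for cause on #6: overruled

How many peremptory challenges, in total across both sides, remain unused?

0

Crown allotment: 3. Defence allotment: 3 base + 2 multi-party = 5.
Crown peremptories used: #2, #18, #17 — 3 (for-cause on #11, #7, #7, #6 don't count).
Defence peremptories used: #10, #14, #15, #20, #13 — 5.
Remaining: (3 − 3) + (5 − 5) = 0.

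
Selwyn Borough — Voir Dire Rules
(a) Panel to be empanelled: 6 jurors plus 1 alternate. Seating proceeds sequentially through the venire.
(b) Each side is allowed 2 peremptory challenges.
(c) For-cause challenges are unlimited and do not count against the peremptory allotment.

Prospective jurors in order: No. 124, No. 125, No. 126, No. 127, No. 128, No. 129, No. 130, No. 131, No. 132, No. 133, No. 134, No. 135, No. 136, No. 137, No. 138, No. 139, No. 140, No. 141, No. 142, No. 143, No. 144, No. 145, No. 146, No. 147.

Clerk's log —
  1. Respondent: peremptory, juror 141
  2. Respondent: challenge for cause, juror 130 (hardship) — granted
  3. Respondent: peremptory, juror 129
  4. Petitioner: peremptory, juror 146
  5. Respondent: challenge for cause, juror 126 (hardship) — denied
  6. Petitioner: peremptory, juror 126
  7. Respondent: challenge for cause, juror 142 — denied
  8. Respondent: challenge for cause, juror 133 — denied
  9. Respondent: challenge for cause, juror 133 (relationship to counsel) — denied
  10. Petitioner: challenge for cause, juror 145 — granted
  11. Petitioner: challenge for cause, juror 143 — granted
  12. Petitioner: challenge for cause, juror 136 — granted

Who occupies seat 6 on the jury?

132

Removed: #126, #129, #130, #136, #141, #143, #145, #146. (#133, #142 stay — for-cause denied.)
Seating in order: seats 1–6 → #124, #125, #127, #128, #131, #132; alternates → #133.
So seat 6 is #132.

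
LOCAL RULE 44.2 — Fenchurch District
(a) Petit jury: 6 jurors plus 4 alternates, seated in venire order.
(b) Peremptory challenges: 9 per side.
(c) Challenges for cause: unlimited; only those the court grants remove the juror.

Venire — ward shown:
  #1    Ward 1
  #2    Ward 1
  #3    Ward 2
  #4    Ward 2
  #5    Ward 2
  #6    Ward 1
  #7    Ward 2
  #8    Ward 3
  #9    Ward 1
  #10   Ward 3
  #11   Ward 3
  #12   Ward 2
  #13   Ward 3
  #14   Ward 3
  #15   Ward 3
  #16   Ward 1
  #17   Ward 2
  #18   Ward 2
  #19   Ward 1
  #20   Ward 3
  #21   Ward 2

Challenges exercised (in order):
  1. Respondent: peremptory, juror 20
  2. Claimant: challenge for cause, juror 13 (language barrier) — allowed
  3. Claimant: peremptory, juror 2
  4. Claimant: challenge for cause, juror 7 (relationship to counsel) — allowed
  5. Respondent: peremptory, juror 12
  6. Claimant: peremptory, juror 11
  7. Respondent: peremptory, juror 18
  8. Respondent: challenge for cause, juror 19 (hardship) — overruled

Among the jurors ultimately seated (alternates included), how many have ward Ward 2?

Removed: #2, #7, #11, #12, #13, #18, #20.
Seated (10 incl. alternates): #1, #3, #4, #5, #6, #8, #9, #10, #14, #15.
Of those, in Ward 2: #3, #4, #5 → 3.

3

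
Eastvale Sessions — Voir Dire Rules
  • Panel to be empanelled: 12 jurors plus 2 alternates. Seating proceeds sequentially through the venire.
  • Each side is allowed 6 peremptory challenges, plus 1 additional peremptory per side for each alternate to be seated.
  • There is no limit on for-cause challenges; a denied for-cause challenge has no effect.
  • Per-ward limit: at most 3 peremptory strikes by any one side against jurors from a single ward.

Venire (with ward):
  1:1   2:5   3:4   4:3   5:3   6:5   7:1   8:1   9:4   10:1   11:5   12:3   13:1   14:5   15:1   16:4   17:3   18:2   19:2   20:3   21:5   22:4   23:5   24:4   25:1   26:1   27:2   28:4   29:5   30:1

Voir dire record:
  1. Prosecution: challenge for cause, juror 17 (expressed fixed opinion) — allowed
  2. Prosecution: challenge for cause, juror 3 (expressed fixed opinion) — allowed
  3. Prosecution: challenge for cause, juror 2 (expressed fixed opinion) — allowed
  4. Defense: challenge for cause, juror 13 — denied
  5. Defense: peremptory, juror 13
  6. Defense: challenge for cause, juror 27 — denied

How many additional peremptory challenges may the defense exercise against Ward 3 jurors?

3

Defense peremptories so far: #13 — 1 of 8 used, 7 left overall.
Against Ward 3: none yet — per-ward cap 3 leaves 3.
Binding limit: min(7, 3) = 3.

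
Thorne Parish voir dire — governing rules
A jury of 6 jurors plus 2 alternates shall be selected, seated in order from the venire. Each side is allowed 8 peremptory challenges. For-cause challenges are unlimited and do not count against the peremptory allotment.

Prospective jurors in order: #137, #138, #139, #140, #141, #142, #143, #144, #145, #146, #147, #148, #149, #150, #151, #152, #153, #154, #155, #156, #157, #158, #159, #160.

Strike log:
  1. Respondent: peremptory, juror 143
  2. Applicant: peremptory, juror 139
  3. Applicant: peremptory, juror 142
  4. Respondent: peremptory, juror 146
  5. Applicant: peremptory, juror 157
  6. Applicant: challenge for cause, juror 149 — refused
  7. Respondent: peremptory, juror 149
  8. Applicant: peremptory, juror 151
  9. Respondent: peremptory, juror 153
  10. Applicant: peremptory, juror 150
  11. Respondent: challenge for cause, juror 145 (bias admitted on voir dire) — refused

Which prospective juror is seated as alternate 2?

148

Removed: #139, #142, #143, #146, #149, #150, #151, #153, #157. (#145 stays — for-cause denied.)
Filling seats in venire order through position 8: #137, #138, #140, #141, #144, #145, #147, #148.
So alternate 2 is #148.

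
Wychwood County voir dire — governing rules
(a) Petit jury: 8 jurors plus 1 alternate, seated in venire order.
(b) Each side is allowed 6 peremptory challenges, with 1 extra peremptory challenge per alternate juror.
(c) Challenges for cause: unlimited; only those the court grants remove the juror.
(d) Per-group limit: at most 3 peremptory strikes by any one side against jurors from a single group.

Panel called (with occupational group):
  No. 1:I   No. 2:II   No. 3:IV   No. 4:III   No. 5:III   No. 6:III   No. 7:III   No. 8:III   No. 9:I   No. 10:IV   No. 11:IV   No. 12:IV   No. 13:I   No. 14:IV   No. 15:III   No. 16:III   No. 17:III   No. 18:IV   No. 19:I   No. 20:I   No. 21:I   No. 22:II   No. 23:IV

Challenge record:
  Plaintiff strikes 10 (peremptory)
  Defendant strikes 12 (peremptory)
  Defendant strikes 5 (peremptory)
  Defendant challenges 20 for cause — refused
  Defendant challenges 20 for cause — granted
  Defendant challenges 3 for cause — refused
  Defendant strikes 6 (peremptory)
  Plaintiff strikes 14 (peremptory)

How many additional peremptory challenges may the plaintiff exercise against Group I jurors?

3

Plaintiff peremptories so far: #10, #14 — 2 of 7 used, 5 left overall.
Against Group I: none yet — per-group cap 3 leaves 3.
Binding limit: min(5, 3) = 3.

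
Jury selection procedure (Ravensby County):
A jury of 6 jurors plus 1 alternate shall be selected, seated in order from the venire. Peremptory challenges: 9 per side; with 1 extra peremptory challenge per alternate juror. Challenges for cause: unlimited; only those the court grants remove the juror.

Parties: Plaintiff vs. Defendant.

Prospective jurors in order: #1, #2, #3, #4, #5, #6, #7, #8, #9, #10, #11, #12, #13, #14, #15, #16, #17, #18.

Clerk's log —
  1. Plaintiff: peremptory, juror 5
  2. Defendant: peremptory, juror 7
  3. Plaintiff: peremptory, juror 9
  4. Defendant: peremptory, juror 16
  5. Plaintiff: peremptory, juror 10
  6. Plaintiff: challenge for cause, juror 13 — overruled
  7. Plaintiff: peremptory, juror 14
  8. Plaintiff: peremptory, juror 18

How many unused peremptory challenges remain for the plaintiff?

Plaintiff allotment: 9 base + 1 × 1 alternate = 10.
Plaintiff peremptories used: #5, #9, #10, #14, #18 — 5 (the for-cause on #13 doesn't count).
Remaining: 10 − 5 = 5.

5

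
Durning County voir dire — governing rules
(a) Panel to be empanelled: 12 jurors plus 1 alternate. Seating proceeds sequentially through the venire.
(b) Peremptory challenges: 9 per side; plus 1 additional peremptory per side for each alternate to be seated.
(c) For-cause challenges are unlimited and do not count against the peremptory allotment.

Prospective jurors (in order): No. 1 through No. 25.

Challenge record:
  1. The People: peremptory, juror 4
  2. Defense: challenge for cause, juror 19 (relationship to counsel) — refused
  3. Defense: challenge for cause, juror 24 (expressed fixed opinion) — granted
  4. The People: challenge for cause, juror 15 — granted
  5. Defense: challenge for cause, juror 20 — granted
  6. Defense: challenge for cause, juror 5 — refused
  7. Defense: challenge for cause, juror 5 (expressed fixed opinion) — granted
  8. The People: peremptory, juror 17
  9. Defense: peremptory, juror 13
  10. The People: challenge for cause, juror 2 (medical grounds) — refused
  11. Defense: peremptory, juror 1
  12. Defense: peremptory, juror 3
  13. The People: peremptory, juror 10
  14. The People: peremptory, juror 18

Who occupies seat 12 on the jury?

Removed: #1, #3, #4, #5, #10, #13, #15, #17, #18, #20, #24. (#2, #19 stay — for-cause denied.)
Seating in order: seats 1–12 → #2, #6, #7, #8, #9, #11, #12, #14, #16, #19, #21, #22; alternates → #23.
So seat 12 is #22.

22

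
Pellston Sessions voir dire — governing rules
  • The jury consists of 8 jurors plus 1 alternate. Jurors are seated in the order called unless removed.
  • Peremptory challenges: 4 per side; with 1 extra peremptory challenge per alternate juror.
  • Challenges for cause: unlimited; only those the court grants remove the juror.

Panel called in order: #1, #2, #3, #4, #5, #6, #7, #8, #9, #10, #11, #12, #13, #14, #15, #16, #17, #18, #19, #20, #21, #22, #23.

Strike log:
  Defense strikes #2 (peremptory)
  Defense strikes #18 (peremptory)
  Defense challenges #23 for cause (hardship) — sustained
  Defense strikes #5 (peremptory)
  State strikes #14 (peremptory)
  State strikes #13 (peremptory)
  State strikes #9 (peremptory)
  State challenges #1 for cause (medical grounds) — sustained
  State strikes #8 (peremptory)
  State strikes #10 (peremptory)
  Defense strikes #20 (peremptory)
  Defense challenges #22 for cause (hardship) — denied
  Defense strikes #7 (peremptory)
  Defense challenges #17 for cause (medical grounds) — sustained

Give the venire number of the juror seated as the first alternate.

21

Removed: #1, #2, #5, #7, #8, #9, #10, #13, #14, #17, #18, #20, #23. (#22 stays — for-cause denied.)
Seating in order: seats 1–8 → #3, #4, #6, #11, #12, #15, #16, #19; alternates → #21.
So alternate 1 is #21.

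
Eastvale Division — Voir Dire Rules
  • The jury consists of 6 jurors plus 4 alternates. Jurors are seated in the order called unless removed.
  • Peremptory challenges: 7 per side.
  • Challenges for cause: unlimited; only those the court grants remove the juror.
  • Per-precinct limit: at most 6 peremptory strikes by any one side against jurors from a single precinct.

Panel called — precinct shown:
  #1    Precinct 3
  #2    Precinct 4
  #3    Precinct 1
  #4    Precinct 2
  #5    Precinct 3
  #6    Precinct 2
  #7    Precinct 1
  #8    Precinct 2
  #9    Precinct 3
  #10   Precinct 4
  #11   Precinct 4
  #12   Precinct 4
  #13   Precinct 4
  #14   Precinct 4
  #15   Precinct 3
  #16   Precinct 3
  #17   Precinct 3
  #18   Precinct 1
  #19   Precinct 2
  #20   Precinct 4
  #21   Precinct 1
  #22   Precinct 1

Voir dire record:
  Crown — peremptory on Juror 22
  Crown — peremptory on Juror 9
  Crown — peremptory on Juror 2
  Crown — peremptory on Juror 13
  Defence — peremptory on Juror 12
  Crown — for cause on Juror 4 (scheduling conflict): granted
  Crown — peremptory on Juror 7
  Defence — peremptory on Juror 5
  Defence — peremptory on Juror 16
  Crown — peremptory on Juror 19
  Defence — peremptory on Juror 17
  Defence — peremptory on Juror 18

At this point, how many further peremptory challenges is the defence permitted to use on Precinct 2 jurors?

2

Defence peremptories so far: #12, #5, #16, #17, #18 — 5 of 7 used, 2 left overall.
Against Precinct 2: none yet — per-precinct cap 6 leaves 6.
Binding limit: min(2, 6) = 2.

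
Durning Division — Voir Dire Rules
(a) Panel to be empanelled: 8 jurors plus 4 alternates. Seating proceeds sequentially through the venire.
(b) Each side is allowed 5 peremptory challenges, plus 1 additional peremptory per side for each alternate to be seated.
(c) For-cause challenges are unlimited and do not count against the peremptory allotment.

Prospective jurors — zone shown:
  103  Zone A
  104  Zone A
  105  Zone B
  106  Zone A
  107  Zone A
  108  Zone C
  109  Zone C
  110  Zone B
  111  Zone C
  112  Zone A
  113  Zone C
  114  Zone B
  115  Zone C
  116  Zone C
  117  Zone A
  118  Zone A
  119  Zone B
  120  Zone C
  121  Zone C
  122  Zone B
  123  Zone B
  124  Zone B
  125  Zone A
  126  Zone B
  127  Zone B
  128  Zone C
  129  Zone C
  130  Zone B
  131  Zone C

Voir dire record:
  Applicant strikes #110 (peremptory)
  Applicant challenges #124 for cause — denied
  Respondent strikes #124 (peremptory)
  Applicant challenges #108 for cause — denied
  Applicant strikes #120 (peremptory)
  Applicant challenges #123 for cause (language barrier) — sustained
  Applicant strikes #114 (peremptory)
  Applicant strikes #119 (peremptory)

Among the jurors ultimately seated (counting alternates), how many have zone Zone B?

1

Removed: #110, #114, #119, #120, #123, #124.
Seated (12 incl. alternates): #103, #104, #105, #106, #107, #108, #109, #111, #112, #113, #115, #116.
Of those, in Zone B: #105 → 1.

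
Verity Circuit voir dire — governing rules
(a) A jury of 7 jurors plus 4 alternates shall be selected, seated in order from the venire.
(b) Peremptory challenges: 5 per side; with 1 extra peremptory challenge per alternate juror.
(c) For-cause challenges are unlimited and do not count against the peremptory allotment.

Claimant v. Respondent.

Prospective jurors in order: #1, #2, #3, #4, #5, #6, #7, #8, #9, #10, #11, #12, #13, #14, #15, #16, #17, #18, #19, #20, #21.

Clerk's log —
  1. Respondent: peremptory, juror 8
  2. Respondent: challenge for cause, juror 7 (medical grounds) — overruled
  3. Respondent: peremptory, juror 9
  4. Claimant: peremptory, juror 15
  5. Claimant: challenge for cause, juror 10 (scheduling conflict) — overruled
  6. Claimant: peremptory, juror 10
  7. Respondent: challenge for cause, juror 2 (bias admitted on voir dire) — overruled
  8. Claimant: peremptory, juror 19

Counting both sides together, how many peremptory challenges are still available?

13

Claimant allotment: 5 base + 1 × 4 alternates = 9. Respondent allotment: 5 base + 1 × 4 alternates = 9.
Claimant peremptories used: #15, #10, #19 — 3 (the for-cause on #10 doesn't count).
Respondent peremptories used: #8, #9 — 2 (for-cause on #7, #2 don't count).
Remaining: (9 − 3) + (9 − 2) = 13.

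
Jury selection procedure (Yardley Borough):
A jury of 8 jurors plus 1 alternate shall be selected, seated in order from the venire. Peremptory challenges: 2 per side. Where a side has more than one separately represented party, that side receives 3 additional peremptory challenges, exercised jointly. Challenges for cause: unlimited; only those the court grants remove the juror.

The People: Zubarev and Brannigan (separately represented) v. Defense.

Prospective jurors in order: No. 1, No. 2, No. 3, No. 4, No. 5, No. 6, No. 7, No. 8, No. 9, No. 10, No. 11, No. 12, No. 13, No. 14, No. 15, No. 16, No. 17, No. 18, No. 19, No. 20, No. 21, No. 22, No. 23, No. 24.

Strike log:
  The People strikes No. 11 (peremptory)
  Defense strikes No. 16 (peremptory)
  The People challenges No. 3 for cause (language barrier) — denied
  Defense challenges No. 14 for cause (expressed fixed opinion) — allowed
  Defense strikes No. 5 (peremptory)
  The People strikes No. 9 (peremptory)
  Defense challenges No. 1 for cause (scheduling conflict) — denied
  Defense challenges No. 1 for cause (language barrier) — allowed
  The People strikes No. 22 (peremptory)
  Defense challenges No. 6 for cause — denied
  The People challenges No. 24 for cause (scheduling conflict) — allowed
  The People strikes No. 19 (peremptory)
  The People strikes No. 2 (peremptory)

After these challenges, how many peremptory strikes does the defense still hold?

Defense allotment: 2.
Defense peremptories used: #16, #5 — 2 (for-cause on #14, #1, #1, #6 don't count).
Remaining: 2 − 2 = 0.

0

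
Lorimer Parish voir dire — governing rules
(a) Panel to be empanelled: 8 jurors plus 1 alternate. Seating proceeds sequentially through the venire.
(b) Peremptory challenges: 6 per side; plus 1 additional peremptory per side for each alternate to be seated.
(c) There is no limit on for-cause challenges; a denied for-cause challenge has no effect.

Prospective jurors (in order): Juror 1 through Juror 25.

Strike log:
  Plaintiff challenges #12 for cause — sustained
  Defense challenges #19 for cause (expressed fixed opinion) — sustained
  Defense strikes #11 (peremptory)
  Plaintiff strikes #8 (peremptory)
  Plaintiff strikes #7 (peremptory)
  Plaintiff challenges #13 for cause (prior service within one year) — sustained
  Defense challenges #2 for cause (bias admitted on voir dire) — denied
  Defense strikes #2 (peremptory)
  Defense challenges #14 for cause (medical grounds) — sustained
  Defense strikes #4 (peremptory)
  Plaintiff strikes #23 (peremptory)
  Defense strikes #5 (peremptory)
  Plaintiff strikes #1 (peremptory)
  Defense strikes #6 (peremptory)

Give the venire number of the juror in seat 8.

Removed: #1, #2, #4, #5, #6, #7, #8, #11, #12, #13, #14, #19, #23.
Seating in order: seats 1–8 → #3, #9, #10, #15, #16, #17, #18, #20; alternates → #21.
So seat 8 is #20.

20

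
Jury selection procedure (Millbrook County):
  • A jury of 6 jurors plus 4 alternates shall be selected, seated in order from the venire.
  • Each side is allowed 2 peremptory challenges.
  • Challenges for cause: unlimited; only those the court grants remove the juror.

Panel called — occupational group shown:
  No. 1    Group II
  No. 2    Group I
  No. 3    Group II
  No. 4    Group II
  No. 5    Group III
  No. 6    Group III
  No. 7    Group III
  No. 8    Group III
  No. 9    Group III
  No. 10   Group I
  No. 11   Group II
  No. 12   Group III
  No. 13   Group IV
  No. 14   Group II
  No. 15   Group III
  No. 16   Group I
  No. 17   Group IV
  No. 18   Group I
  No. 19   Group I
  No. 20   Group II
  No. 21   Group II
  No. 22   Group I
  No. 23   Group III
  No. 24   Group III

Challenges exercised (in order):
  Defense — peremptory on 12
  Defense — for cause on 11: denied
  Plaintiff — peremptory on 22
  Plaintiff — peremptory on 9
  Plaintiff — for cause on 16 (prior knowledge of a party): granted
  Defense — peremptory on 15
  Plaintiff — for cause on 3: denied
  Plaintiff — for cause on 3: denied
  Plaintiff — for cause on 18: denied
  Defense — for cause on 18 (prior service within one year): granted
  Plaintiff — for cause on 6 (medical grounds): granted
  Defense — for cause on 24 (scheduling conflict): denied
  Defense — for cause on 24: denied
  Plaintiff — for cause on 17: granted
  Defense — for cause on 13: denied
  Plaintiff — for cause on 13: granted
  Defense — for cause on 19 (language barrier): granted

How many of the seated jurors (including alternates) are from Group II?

Removed: #6, #9, #12, #13, #15, #16, #17, #18, #19, #22.
Seated (10 incl. alternates): #1, #2, #3, #4, #5, #7, #8, #10, #11, #14.
Of those, in Group II: #1, #3, #4, #11, #14 → 5.

5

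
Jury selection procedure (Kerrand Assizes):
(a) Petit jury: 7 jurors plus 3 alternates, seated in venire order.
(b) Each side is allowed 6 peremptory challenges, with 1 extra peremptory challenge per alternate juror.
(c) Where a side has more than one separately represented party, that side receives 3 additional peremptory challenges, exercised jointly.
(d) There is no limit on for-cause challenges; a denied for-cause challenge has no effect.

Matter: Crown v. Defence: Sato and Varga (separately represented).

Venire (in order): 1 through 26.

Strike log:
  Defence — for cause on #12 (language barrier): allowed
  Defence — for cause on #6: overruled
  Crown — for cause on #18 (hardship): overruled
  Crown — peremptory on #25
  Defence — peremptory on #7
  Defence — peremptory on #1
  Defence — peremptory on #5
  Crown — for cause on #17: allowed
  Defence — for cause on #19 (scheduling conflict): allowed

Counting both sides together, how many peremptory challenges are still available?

Crown allotment: 6 base + 1 × 3 alternates = 9. Defence allotment: 6 base + 1 × 3 alternates + 3 multi-party = 12.
Crown peremptories used: #25 — 1 (for-cause on #18, #17 don't count).
Defence peremptories used: #7, #1, #5 — 3 (for-cause on #12, #6, #19 don't count).
Remaining: (9 − 1) + (12 − 3) = 17.

17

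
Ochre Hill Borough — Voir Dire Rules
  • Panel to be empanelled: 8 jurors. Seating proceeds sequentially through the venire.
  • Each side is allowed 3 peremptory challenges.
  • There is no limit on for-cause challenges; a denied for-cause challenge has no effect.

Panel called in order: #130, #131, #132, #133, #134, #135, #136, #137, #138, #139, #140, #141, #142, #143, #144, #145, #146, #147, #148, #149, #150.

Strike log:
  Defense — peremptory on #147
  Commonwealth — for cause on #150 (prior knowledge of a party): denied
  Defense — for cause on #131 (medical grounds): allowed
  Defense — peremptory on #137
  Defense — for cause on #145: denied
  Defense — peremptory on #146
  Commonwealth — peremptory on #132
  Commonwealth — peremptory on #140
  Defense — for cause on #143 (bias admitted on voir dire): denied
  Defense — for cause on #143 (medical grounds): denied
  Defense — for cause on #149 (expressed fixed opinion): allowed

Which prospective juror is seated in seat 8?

141

Removed: #131, #132, #137, #140, #146, #147, #149. (#143, #145, #150 stay — for-cause denied.)
Seating in order: seats 1–8 → #130, #133, #134, #135, #136, #138, #139, #141.
So seat 8 is #141.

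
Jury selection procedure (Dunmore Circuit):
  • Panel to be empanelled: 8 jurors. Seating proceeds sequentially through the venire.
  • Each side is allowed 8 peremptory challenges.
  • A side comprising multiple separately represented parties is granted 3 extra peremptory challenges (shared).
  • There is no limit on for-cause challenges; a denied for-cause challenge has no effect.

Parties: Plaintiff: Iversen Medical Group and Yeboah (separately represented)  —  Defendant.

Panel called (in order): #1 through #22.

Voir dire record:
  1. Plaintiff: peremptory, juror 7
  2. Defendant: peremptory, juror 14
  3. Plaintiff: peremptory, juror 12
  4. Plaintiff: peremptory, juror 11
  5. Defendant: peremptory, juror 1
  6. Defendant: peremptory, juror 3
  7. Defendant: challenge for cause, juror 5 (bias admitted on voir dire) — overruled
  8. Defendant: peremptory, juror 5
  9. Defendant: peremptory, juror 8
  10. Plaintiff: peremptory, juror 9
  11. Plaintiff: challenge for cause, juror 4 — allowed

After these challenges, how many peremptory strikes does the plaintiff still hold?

Plaintiff allotment: 8 base + 3 multi-party = 11.
Plaintiff peremptories used: #7, #12, #11, #9 — 4 (the for-cause on #4 doesn't count).
Remaining: 11 − 4 = 7.

7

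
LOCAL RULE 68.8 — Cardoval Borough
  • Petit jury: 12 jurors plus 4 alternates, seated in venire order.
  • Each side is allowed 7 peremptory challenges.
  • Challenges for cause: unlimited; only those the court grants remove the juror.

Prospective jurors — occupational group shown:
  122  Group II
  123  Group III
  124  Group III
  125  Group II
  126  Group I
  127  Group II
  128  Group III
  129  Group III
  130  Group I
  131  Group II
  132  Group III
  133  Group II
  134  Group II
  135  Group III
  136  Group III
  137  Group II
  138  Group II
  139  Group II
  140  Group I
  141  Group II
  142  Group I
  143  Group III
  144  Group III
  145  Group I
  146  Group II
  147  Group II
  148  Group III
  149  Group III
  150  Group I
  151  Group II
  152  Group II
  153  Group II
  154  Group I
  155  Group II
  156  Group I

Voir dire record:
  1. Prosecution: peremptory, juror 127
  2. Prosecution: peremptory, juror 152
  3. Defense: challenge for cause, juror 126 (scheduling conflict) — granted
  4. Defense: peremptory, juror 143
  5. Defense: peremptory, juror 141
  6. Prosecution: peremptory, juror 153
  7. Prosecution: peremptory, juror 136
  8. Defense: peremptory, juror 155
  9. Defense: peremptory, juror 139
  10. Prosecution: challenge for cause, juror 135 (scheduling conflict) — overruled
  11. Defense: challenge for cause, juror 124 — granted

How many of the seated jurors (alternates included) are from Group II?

Removed: #124, #126, #127, #136, #139, #141, #143, #152, #153, #155.
Seated (16 incl. alternates): #122, #123, #125, #128, #129, #130, #131, #132, #133, #134, #135, #137, #138, #140, #142, #144.
Of those, in Group II: #122, #125, #131, #133, #134, #137, #138 → 7.

7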